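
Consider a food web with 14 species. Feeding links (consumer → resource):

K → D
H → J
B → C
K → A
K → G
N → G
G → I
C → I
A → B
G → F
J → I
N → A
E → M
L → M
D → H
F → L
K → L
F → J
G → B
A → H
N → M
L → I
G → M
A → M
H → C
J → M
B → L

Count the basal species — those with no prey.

2

Basal species (no prey listed): M, I.
Count: 2.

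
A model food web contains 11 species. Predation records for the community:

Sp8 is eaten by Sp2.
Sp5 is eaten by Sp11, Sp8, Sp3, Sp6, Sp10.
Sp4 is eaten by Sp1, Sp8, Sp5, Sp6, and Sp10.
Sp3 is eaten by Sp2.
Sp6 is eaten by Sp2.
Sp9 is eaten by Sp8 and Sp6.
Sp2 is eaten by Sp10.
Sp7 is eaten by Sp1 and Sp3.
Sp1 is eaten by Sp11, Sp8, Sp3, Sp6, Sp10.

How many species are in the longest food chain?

One longest chain: Sp7 → Sp1 → Sp3 → Sp2 → Sp10.
It has 5 species and 4 links.

5 species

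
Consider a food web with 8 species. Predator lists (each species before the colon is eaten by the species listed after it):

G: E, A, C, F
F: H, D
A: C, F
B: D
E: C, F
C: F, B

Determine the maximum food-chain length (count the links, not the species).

One longest chain: G → E → C → F → H.
It has 5 species and 4 links.

4 links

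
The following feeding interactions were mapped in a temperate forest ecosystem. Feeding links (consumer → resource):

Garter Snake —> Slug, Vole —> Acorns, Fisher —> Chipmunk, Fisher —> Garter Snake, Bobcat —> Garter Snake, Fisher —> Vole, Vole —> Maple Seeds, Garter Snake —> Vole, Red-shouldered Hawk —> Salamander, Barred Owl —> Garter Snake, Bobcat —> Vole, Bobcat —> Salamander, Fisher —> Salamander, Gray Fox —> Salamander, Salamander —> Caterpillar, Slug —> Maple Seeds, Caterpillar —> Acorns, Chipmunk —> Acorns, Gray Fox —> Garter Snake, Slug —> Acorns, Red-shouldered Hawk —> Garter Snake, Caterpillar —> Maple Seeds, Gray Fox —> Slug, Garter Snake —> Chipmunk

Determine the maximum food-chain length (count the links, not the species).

One longest chain: Acorns → Caterpillar → Salamander → Fisher.
It has 4 species and 3 links.

3 links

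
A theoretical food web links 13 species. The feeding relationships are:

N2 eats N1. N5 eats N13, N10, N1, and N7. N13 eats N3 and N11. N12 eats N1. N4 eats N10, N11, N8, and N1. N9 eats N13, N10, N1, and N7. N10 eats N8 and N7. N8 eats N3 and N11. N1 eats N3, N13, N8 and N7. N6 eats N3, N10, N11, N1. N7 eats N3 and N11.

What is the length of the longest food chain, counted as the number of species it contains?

One longest chain: N3 → N7 → N10 → N4.
It has 4 species and 3 links.

4 species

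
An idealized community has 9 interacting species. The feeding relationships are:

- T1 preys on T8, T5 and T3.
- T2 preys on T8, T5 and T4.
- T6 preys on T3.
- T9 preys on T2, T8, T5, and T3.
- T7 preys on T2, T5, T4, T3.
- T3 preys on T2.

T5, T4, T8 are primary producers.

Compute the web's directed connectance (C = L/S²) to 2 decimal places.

The web has S = 9 species and L = 16 feeding links.
C = L / S² = 16 / 81 = 0.1975 ≈ 0.20.

C = 0.20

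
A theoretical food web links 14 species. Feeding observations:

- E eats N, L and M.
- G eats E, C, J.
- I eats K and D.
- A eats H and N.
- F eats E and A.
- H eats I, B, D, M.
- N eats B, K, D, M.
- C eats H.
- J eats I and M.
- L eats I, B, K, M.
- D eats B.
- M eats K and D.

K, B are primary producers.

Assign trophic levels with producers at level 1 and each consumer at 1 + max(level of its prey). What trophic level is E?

B is a producer → level 1.
D eats B → level 2.
M eats D (level 2); other prey at levels: K 1 → level 3.
N eats M (level 3); other prey at levels: K 1, B 1, D 2 → level 4.
E eats N (level 4); other prey at levels: M 3, L 4 → level 5.

Trophic level 5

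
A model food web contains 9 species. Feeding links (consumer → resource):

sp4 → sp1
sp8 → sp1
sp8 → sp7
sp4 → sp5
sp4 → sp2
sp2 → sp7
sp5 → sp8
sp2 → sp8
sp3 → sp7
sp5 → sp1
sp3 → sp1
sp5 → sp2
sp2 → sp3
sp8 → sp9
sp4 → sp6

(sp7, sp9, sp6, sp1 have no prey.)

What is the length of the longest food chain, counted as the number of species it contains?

One longest chain: sp7 → sp8 → sp2 → sp5 → sp4.
It has 5 species and 4 links.

5 species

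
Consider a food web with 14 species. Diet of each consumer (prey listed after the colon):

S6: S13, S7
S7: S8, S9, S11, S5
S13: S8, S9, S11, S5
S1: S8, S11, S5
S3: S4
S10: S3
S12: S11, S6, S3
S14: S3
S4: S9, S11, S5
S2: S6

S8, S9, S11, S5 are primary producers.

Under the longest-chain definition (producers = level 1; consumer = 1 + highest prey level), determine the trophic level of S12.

S8 is a producer → level 1.
S13 eats S8 (level 1); other prey at levels: S9 1, S11 1, S5 1 → level 2.
S6 eats S13 (level 2); other prey at levels: S7 2 → level 3.
S12 eats S6 (level 3); other prey at levels: S11 1, S3 3 → level 4.

Trophic level 4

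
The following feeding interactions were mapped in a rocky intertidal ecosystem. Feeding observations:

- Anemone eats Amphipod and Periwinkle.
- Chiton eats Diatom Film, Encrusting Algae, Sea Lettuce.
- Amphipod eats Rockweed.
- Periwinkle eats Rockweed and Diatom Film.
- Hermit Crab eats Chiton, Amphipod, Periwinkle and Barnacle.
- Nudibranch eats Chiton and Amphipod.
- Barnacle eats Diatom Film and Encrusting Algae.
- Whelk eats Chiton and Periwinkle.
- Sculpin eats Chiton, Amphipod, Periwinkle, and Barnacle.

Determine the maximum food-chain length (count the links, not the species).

One longest chain: Rockweed → Amphipod → Anemone.
It has 3 species and 2 links.

2 links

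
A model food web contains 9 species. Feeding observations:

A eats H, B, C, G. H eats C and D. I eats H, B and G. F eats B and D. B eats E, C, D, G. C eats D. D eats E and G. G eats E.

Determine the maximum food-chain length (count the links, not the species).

One longest chain: E → G → D → C → B → A.
It has 6 species and 5 links.

5 links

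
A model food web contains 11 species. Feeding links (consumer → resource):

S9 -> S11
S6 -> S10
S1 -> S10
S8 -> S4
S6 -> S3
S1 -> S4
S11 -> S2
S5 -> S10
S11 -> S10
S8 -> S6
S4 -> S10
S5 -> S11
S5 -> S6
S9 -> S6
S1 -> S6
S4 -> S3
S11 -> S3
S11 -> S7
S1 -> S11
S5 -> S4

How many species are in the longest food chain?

One longest chain: S10 → S11 → S1.
It has 3 species and 2 links.

3 species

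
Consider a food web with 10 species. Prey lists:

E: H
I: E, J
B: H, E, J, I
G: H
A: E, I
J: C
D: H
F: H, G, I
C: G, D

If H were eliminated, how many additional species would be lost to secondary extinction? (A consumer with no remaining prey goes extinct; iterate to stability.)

Remove H.
Round 1: G (all prey gone), D (all prey gone), E (all prey gone) → extinct.
Round 2: C (all prey gone) → extinct.
Round 3: J (all prey gone) → extinct.
Round 4: I (all prey gone) → extinct.
Round 5: B (all prey gone), A (all prey gone), F (all prey gone) → extinct.
No further losses. Total secondary extinctions: 9.

9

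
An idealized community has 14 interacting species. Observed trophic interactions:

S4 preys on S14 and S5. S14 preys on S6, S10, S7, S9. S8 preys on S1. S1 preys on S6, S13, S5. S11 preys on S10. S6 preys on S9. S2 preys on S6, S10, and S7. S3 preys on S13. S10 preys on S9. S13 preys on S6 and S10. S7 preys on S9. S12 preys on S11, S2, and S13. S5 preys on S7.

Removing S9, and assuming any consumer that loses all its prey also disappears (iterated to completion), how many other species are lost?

13

Remove S9.
Round 1: S6 (all prey gone), S10 (all prey gone), S7 (all prey gone) → extinct.
Round 2: S2 (all prey gone), S5 (all prey gone), S13 (all prey gone), S14 (all prey gone), S11 (all prey gone) → extinct.
Round 3: S4 (all prey gone), S3 (all prey gone), S1 (all prey gone), S12 (all prey gone) → extinct.
Round 4: S8 (all prey gone) → extinct.
No further losses. Total secondary extinctions: 13.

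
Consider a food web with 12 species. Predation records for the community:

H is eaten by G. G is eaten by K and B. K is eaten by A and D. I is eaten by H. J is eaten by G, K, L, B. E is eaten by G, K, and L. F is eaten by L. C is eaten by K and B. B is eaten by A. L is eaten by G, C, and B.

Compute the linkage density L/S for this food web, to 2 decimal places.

There are L = 20 links among S = 12 species.
L/S = 20/12 = 1.6667 ≈ 1.67.

L/S = 1.67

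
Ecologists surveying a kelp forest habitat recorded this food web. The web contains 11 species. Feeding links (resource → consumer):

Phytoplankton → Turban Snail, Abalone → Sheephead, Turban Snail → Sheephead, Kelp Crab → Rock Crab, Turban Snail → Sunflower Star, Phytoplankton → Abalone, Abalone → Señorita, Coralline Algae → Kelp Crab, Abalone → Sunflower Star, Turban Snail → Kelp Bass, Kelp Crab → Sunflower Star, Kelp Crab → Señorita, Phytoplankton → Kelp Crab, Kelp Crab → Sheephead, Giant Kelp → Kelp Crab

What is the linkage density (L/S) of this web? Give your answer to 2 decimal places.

L/S = 1.36

There are L = 15 links among S = 11 species.
L/S = 15/11 = 1.3636 ≈ 1.36.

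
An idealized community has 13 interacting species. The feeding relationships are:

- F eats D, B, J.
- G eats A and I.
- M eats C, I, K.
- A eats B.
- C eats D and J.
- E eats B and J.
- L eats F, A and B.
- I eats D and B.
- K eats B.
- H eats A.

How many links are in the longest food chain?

2 links

One longest chain: B → A → H.
It has 3 species and 2 links.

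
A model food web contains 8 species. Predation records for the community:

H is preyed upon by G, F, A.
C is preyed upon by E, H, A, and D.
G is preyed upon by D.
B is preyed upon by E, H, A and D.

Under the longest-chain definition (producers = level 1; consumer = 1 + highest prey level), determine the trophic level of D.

Trophic level 4

C is a producer → level 1.
H eats C (level 1); other prey at levels: B 1 → level 2.
G eats H → level 3.
D eats G (level 3); other prey at levels: C 1, B 1 → level 4.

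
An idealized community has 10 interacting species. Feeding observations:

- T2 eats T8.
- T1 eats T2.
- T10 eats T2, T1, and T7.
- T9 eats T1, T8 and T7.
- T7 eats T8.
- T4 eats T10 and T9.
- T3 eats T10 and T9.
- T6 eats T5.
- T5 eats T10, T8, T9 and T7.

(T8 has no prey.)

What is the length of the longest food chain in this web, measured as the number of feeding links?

One longest chain: T8 → T2 → T1 → T10 → T5 → T6.
It has 6 species and 5 links.

5 links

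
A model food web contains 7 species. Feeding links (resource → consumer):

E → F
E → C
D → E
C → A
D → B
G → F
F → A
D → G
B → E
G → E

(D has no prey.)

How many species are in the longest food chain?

One longest chain: D → G → E → F → A.
It has 5 species and 4 links.

5 species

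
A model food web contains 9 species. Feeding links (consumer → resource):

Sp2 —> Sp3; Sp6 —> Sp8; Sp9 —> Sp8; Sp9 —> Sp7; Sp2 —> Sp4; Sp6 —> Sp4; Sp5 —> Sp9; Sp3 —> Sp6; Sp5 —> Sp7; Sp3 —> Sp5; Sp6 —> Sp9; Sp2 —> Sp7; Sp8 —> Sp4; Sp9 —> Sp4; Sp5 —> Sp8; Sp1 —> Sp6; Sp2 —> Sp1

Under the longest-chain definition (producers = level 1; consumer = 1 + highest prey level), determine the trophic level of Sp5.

Trophic level 4

Sp4 is a producer → level 1.
Sp8 eats Sp4 → level 2.
Sp9 eats Sp8 (level 2); other prey at levels: Sp7 1, Sp4 1 → level 3.
Sp5 eats Sp9 (level 3); other prey at levels: Sp7 1, Sp8 2 → level 4.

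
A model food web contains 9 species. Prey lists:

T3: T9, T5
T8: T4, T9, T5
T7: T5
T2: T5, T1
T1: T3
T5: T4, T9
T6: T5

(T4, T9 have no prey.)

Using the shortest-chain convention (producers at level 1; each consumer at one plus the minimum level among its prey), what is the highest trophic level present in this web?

Producers (level 1): T4, T9.
Following each consumer down to its lowest-level prey: T4 → T5 → T6 (levels 1 through 3).
All prey of T6 (T5 2) are at level 2 or above, so T6 is at level 1 + 2 = 3.
Every consumer has at least one prey at level 2 or below, so none exceeds level 3.

3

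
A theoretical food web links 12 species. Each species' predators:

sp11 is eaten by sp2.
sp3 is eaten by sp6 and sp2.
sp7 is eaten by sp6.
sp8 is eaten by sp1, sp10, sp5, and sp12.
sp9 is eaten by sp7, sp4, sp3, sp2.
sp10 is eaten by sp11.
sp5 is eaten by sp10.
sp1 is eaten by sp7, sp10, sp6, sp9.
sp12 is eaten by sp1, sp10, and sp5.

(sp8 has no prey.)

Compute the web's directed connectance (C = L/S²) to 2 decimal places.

C = 0.15

The web has S = 12 species and L = 21 feeding links.
C = L / S² = 21 / 144 = 0.1458 ≈ 0.15.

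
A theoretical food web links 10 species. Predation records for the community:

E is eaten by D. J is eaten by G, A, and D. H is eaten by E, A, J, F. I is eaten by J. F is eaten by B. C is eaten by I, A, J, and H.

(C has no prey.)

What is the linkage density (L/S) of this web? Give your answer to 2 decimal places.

There are L = 14 links among S = 10 species.
L/S = 14/10 = 1.4000 ≈ 1.40.

L/S = 1.40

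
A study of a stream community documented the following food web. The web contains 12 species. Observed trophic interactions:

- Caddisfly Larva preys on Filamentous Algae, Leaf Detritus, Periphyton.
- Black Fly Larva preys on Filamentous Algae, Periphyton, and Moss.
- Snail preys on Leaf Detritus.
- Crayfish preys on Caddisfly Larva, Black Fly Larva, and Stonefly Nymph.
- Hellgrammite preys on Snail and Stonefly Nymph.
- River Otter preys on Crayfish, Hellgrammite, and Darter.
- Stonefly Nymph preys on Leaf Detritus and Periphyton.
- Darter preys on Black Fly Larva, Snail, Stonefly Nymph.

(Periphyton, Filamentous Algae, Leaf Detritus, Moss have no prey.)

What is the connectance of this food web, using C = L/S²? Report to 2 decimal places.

The web has S = 12 species and L = 20 feeding links.
C = L / S² = 20 / 144 = 0.1389 ≈ 0.14.

C = 0.14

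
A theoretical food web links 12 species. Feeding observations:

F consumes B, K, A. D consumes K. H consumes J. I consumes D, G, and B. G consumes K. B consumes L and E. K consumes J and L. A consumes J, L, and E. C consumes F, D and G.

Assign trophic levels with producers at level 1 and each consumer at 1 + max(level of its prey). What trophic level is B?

L is a producer → level 1.
B eats L (level 1); other prey at levels: E 1 → level 2.

Trophic level 2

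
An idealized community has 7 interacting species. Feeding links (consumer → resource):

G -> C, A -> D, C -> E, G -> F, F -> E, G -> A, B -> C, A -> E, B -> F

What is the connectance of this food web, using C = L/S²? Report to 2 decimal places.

C = 0.18

The web has S = 7 species and L = 9 feeding links.
C = L / S² = 9 / 49 = 0.1837 ≈ 0.18.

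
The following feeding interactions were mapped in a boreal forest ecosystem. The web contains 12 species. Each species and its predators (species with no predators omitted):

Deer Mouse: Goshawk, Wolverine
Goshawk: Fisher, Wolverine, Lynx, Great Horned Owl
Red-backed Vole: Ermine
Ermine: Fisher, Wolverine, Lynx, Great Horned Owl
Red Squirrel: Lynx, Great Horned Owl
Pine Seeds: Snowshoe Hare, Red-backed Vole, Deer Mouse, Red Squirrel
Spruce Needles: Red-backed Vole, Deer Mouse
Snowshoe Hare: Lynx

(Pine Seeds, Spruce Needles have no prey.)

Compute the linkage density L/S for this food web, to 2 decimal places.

There are L = 20 links among S = 12 species.
L/S = 20/12 = 1.6667 ≈ 1.67.

L/S = 1.67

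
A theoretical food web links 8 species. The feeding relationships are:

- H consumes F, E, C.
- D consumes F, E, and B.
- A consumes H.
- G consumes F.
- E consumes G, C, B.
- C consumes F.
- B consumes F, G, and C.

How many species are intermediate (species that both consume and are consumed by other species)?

5

Intermediate species (has both prey and predators): G, C, B, E, H.
Count: 5.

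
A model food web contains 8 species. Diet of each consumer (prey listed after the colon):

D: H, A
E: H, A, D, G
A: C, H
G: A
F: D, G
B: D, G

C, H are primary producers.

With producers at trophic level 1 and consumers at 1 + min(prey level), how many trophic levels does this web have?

Producers (level 1): C, H.
Following each consumer down to its lowest-level prey: H → D → F (levels 1 through 3).
All prey of F (D 2, G 3) are at level 2 or above, so F is at level 1 + 2 = 3.
Every consumer has at least one prey at level 2 or below, so none exceeds level 3.

3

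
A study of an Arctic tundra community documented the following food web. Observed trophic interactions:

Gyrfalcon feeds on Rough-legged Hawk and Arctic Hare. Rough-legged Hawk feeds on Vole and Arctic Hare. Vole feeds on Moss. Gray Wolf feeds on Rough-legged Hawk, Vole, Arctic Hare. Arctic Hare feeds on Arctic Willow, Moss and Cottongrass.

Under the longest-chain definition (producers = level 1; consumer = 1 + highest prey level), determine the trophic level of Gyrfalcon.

Cottongrass is a producer → level 1.
Arctic Hare eats Cottongrass (level 1); other prey at levels: Arctic Willow 1, Moss 1 → level 2.
Rough-legged Hawk eats Arctic Hare (level 2); other prey at levels: Vole 2 → level 3.
Gyrfalcon eats Rough-legged Hawk (level 3); other prey at levels: Arctic Hare 2 → level 4.

Trophic level 4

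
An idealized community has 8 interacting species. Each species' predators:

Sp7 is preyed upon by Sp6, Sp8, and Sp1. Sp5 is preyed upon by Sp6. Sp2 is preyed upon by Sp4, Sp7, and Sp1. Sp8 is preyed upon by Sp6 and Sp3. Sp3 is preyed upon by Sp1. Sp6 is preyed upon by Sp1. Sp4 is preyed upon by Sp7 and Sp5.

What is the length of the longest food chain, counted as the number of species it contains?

One longest chain: Sp2 → Sp4 → Sp7 → Sp8 → Sp3 → Sp1.
It has 6 species and 5 links.

6 species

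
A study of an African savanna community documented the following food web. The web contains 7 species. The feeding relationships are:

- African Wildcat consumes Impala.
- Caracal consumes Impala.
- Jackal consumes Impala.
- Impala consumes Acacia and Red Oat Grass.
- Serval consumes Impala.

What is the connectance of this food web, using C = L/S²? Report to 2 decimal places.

C = 0.12

The web has S = 7 species and L = 6 feeding links.
C = L / S² = 6 / 49 = 0.1224 ≈ 0.12.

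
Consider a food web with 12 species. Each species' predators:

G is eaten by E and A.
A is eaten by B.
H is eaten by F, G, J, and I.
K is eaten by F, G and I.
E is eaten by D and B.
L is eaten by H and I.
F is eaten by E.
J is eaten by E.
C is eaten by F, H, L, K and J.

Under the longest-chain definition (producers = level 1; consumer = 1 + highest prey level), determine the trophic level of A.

Trophic level 5

C is a producer → level 1.
L eats C → level 2.
H eats L (level 2); other prey at levels: C 1 → level 3.
G eats H (level 3); other prey at levels: K 2 → level 4.
A eats G → level 5.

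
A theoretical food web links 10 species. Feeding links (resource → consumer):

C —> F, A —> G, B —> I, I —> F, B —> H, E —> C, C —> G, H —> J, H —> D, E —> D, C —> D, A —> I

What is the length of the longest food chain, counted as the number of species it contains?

3 species

One longest chain: E → C → G.
It has 3 species and 2 links.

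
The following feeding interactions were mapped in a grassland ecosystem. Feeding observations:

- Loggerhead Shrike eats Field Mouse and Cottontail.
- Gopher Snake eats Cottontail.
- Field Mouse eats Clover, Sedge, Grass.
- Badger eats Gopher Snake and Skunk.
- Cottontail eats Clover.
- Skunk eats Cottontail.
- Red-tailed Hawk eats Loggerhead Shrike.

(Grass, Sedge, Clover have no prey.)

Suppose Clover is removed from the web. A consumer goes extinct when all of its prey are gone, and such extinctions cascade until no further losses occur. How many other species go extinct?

Remove Clover.
Round 1: Cottontail (all prey gone) → extinct.
Round 2: Skunk (all prey gone), Gopher Snake (all prey gone) → extinct.
Round 3: Badger (all prey gone) → extinct.
No further losses. Total secondary extinctions: 4.

4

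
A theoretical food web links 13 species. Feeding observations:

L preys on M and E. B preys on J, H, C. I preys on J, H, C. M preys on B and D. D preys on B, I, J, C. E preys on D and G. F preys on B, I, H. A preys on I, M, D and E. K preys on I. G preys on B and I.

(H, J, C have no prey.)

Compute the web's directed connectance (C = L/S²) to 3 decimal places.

C = 0.154

The web has S = 13 species and L = 26 feeding links.
C = L / S² = 26 / 169 = 0.1538 ≈ 0.154.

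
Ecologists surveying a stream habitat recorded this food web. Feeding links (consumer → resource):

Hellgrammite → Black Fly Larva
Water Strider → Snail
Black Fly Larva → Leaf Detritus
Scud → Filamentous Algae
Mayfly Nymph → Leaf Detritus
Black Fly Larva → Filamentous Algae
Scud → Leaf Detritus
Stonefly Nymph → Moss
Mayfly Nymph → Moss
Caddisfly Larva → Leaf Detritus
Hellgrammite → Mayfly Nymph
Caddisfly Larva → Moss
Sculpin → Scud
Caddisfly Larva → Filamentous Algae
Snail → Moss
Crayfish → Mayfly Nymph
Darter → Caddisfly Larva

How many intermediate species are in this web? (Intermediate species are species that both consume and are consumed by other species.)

Intermediate species (has both prey and predators): Mayfly Nymph, Snail, Scud, Caddisfly Larva, Black Fly Larva.
Count: 5.

5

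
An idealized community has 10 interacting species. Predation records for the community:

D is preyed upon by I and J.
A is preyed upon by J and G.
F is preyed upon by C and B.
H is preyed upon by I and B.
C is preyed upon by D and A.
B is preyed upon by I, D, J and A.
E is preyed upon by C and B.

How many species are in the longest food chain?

One longest chain: F → C → A → G.
It has 4 species and 3 links.

4 species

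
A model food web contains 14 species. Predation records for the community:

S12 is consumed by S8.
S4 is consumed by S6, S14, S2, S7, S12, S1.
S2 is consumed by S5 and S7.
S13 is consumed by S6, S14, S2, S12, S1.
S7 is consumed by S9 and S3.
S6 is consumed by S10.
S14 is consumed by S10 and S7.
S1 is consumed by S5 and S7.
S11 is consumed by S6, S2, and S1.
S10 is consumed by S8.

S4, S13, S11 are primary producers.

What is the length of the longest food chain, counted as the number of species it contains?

One longest chain: S4 → S6 → S10 → S8.
It has 4 species and 3 links.

4 species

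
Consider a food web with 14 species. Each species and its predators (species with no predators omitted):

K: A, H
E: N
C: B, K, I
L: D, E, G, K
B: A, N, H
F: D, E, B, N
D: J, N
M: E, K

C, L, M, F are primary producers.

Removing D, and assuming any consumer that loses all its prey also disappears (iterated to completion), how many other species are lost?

1

Remove D.
Round 1: J (all prey gone) → extinct.
No further losses. Total secondary extinctions: 1.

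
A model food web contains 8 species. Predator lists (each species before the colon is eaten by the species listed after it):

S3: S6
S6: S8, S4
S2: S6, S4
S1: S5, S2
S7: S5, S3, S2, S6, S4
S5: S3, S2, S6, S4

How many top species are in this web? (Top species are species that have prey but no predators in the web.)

2

Top species (has prey, but nothing eats it): S8, S4.
Count: 2.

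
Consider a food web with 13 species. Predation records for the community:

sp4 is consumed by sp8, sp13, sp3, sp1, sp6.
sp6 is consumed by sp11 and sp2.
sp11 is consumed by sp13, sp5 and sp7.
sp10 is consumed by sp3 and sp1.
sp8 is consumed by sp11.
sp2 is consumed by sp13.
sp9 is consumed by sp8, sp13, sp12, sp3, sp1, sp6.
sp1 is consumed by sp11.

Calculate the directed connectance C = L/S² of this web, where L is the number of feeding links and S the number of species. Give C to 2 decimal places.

The web has S = 13 species and L = 21 feeding links.
C = L / S² = 21 / 169 = 0.1243 ≈ 0.12.

C = 0.12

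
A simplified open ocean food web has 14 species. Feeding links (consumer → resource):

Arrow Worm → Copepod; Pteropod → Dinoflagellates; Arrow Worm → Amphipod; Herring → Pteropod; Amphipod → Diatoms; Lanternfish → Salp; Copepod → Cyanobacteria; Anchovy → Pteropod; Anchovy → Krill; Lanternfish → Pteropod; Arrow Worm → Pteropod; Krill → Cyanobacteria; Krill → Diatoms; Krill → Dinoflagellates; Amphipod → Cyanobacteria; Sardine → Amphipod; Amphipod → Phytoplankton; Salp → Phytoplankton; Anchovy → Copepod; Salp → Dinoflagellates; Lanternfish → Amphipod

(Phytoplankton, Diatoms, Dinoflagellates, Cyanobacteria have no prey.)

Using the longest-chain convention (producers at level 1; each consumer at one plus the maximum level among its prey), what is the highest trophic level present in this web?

3

Producers (level 1): Phytoplankton, Diatoms, Dinoflagellates, Cyanobacteria.
Cyanobacteria → Copepod → Anchovy gives Anchovy level 3.
No species has a prey at level 3, so no species reaches level 4.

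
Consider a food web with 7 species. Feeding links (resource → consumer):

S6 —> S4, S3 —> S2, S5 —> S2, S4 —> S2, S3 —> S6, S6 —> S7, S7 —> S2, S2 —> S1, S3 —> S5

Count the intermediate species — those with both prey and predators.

Intermediate species (has both prey and predators): S5, S6, S7, S4, S2.
Count: 5.

5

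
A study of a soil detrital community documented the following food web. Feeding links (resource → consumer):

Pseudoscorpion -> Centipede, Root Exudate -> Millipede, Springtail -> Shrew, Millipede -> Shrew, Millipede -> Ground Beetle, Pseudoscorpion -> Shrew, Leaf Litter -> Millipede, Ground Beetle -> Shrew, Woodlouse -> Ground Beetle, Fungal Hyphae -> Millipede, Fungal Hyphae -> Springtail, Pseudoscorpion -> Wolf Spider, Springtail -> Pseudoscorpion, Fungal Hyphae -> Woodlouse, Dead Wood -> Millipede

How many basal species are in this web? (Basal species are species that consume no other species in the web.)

Basal species (no prey listed): Dead Wood, Root Exudate, Leaf Litter, Fungal Hyphae.
Count: 4.

4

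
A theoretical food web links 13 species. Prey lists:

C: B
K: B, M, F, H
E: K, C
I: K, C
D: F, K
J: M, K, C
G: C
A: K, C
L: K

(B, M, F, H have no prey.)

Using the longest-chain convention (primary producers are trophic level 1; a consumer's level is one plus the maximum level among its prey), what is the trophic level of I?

Trophic level 3

B is a producer → level 1.
K eats B (level 1); other prey at levels: M 1, F 1, H 1 → level 2.
I eats K (level 2); other prey at levels: C 2 → level 3.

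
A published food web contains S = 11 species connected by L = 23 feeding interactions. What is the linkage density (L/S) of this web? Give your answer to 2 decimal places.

There are L = 23 links among S = 11 species.
L/S = 23/11 = 2.0909 ≈ 2.09.

L/S = 2.09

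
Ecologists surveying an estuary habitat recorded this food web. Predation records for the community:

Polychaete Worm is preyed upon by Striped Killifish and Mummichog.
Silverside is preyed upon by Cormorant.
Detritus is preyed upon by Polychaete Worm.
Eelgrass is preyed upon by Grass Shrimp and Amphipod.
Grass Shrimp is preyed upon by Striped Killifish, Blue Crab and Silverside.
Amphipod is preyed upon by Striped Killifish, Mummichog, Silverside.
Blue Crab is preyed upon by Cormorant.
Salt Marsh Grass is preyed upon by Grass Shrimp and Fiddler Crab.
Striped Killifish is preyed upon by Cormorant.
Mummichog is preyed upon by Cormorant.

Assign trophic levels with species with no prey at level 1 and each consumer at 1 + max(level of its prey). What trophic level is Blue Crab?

Trophic level 3

Salt Marsh Grass has no prey (basal) → level 1.
Grass Shrimp eats Salt Marsh Grass (level 1); other prey at levels: Eelgrass 1 → level 2.
Blue Crab eats Grass Shrimp → level 3.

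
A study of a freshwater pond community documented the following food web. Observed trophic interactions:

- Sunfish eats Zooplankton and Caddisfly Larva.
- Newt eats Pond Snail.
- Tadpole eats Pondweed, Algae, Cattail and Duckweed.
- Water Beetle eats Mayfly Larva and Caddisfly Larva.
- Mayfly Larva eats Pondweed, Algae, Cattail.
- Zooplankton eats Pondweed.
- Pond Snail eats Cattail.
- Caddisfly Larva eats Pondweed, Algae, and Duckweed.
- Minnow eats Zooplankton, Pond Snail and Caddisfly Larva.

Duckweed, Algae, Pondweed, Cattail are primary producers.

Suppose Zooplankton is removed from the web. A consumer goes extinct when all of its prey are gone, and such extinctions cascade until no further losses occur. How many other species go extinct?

Remove Zooplankton.
Every predator of it retains at least one other prey: Sunfish still has Caddisfly Larva; Minnow still has Pond Snail, Caddisfly Larva.
No consumer loses all prey, so no secondary extinctions occur.

0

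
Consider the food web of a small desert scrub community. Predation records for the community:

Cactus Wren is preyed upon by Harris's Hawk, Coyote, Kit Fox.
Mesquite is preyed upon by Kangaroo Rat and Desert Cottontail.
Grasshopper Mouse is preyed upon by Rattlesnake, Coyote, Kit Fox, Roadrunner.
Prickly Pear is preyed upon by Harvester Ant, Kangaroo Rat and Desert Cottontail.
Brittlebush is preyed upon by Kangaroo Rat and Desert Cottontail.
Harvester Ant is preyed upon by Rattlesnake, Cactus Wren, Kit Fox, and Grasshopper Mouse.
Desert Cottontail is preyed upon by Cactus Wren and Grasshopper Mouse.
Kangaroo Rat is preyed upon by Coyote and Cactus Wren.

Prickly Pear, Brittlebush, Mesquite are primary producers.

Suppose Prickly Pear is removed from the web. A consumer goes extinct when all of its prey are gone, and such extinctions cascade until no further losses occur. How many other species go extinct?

1

Remove Prickly Pear.
Round 1: Harvester Ant (all prey gone) → extinct.
No further losses. Total secondary extinctions: 1.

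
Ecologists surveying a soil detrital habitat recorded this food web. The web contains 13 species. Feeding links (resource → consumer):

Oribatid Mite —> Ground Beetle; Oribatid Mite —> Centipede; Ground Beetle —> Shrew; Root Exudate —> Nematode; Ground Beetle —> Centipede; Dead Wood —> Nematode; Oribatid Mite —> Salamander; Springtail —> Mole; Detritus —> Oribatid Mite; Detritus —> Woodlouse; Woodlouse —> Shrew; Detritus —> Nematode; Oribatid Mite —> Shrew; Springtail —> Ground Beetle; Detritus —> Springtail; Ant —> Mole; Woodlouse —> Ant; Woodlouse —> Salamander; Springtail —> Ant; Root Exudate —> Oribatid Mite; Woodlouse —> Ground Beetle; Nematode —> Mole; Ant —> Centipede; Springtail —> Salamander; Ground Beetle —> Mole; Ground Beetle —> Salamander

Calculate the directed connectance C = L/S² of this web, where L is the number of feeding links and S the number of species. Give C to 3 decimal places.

C = 0.154

The web has S = 13 species and L = 26 feeding links.
C = L / S² = 26 / 169 = 0.1538 ≈ 0.154.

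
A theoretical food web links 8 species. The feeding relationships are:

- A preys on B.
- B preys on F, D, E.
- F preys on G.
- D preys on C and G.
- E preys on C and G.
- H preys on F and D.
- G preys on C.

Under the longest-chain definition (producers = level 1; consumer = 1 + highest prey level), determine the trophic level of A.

Trophic level 5

C is a producer → level 1.
G eats C → level 2.
F eats G → level 3.
B eats F (level 3); other prey at levels: D 3, E 3 → level 4.
A eats B → level 5.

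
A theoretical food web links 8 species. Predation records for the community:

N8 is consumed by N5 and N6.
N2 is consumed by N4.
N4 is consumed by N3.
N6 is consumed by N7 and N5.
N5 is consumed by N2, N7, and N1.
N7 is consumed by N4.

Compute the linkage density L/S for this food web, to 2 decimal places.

There are L = 10 links among S = 8 species.
L/S = 10/8 = 1.2500 ≈ 1.25.

L/S = 1.25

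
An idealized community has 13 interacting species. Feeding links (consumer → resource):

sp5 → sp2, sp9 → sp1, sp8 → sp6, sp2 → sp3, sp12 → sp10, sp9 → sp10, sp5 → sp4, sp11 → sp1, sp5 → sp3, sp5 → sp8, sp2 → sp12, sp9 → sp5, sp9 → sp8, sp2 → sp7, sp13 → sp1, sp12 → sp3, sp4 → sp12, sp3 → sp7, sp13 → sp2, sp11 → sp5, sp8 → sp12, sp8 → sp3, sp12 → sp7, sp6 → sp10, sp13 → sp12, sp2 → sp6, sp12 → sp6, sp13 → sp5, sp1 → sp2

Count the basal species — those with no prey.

2

Basal species (no prey listed): sp7, sp10.
Count: 2.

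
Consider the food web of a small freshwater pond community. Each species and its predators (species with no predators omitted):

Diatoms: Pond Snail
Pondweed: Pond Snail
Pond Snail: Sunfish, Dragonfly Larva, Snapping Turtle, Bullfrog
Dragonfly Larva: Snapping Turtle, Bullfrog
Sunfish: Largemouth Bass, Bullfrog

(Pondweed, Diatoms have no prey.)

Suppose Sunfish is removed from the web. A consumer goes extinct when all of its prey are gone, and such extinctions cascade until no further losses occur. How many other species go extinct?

1

Remove Sunfish.
Round 1: Largemouth Bass (all prey gone) → extinct.
No further losses. Total secondary extinctions: 1.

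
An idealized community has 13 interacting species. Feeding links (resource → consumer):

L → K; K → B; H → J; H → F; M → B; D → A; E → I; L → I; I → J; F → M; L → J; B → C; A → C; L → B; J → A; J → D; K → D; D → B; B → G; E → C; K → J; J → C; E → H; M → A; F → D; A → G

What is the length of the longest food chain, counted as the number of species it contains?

One longest chain: E → H → J → D → B → C.
It has 6 species and 5 links.

6 species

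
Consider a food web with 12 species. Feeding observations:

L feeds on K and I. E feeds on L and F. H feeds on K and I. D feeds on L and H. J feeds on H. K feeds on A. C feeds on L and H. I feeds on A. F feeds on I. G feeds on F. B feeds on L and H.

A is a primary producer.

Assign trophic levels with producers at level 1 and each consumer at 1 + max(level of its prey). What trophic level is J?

A is a producer → level 1.
K eats A → level 2.
H eats K (level 2); other prey at levels: I 2 → level 3.
J eats H → level 4.

Trophic level 4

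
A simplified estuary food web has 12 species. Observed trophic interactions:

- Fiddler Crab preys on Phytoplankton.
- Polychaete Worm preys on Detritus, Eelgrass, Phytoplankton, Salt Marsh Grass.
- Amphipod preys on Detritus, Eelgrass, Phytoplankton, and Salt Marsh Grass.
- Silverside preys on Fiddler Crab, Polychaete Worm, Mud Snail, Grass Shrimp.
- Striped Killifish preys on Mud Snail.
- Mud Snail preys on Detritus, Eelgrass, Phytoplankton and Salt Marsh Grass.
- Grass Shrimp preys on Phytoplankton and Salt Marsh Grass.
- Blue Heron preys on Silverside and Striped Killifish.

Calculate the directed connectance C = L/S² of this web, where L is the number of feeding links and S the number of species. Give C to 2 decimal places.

The web has S = 12 species and L = 22 feeding links.
C = L / S² = 22 / 144 = 0.1528 ≈ 0.15.

C = 0.15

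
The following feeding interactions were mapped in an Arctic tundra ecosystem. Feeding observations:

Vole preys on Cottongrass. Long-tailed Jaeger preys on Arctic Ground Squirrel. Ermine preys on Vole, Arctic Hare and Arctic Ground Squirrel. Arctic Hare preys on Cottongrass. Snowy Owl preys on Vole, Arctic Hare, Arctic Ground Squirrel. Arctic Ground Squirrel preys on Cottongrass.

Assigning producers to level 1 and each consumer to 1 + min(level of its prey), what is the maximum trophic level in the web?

3

Producers (level 1): Cottongrass.
Following each consumer down to its lowest-level prey: Cottongrass → Arctic Ground Squirrel → Long-tailed Jaeger (levels 1 through 3).
All prey of Long-tailed Jaeger (Arctic Ground Squirrel 2) are at level 2 or above, so Long-tailed Jaeger is at level 1 + 2 = 3.
Every consumer has at least one prey at level 2 or below, so none exceeds level 3.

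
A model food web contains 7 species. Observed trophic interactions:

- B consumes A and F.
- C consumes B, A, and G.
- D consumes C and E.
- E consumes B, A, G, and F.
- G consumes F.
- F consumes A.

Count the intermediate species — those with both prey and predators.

Intermediate species (has both prey and predators): F, B, G, C, E.
Count: 5.

5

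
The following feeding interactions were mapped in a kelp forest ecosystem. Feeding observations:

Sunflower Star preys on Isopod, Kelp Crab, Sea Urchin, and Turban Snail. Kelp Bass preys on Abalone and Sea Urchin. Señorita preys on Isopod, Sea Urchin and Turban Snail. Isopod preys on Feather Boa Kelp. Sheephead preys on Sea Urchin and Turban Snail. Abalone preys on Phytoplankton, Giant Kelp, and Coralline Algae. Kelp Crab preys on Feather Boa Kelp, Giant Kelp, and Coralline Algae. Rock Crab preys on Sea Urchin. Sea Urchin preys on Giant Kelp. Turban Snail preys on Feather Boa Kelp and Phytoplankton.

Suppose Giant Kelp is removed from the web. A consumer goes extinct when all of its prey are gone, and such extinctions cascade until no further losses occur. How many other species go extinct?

Remove Giant Kelp.
Round 1: Sea Urchin (all prey gone) → extinct.
Round 2: Rock Crab (all prey gone) → extinct.
No further losses. Total secondary extinctions: 2.

2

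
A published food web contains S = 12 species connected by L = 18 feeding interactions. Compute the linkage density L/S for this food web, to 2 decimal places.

L/S = 1.50

There are L = 18 links among S = 12 species.
L/S = 18/12 = 1.5000 ≈ 1.50.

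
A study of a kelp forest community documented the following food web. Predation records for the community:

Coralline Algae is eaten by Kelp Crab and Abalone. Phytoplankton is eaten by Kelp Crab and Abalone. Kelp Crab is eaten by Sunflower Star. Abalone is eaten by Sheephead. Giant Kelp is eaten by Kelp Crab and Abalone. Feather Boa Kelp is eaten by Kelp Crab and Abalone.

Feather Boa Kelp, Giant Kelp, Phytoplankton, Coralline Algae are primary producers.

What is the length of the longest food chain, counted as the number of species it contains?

One longest chain: Feather Boa Kelp → Kelp Crab → Sunflower Star.
It has 3 species and 2 links.

3 species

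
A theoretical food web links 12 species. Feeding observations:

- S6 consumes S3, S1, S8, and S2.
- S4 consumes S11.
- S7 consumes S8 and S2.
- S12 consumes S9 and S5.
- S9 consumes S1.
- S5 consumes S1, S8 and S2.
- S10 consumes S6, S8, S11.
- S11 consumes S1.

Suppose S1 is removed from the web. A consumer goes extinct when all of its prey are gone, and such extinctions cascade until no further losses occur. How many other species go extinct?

3

Remove S1.
Round 1: S11 (all prey gone), S9 (all prey gone) → extinct.
Round 2: S4 (all prey gone) → extinct.
No further losses. Total secondary extinctions: 3.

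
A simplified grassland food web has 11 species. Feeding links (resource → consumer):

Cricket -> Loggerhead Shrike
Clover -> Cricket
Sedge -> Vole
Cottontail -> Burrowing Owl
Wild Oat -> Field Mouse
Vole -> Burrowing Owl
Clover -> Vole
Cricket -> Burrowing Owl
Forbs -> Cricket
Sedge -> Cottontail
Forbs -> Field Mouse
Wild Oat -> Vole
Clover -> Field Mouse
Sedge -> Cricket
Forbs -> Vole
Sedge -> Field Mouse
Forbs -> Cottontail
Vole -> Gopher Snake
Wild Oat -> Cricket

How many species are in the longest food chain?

3 species

One longest chain: Forbs → Vole → Gopher Snake.
It has 3 species and 2 links.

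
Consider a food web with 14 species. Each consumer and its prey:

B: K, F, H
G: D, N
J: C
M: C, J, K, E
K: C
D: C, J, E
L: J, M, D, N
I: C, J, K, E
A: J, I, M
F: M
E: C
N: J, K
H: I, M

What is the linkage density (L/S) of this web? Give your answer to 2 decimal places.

L/S = 2.21

There are L = 31 links among S = 14 species.
L/S = 31/14 = 2.2143 ≈ 2.21.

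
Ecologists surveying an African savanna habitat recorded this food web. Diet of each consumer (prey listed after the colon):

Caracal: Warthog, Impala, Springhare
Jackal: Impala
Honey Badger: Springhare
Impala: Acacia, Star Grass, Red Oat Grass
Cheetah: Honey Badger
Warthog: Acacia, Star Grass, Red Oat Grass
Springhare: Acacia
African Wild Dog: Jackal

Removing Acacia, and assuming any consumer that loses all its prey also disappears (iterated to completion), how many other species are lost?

Remove Acacia.
Round 1: Springhare (all prey gone) → extinct.
Round 2: Honey Badger (all prey gone) → extinct.
Round 3: Cheetah (all prey gone) → extinct.
No further losses. Total secondary extinctions: 3.

3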